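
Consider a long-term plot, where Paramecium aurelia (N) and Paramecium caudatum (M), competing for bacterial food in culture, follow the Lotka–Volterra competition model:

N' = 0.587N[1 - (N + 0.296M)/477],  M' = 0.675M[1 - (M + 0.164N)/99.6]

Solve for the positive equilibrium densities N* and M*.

Setting both brackets to zero gives the nullclines N + 0.296M = 477 and 0.164N + M = 99.6.
Substituting M = 99.6 - 0.164N into the first: N(1 - 0.296·0.164) = 477 - 0.296·99.6.
So N* = 448/0.951 = 470, and then M* = 99.6 - 0.164·470 = 22.5.

N* ≈ 470, M* ≈ 22.5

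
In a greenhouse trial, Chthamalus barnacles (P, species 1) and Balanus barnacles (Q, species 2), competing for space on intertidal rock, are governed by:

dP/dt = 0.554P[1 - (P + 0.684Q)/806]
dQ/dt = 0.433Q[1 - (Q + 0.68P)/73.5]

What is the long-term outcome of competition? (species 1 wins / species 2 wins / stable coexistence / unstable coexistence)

Compare the nullcline intercepts: K1/α12 = 806/0.684 = 1180 > K2 = 73.5; K2/α21 = 73.5/0.68 = 108 < K1 = 806.
Since the inequalities point opposite ways, species 1 can invade but species 2 cannot.

species 1 excludes species 2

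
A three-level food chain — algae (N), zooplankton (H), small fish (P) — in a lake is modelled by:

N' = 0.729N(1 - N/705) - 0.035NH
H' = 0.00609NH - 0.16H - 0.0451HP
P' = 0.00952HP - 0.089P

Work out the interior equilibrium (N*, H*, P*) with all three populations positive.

N* ≈ 389, H* ≈ 9.35, P* ≈ 48.9

From dP/dt = 0: 0.00952H* = 0.089, so H* = 9.35.
From dN/dt = 0: 0.729(1 - N*/705) = 0.035·9.35, giving N* = 705·(1 - 0.449) = 389.
From dH/dt = 0: 0.00609·389 - 0.16 = 0.0451P*, so P* = 2.21/0.0451 = 48.9.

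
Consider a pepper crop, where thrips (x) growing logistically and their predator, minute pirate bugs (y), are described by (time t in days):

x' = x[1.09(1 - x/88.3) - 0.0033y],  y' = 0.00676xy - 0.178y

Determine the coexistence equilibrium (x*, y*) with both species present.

x* ≈ 26.3, y* ≈ 232

From dy/dt = 0 with y > 0: 0.00676x* = 0.178, so x* = 26.3.
Substitute into dx/dt = 0: 1.09(1 - 26.3/88.3) = 0.0033y*.
The bracket is 0.702, giving y* = 0.765/0.0033 = 232.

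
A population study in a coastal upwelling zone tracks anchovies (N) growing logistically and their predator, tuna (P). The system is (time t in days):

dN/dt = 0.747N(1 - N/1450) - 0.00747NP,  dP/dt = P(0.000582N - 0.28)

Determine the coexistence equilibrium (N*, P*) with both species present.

From dP/dt = 0 with P > 0: 0.000582N* = 0.28, so N* = 481.
Substitute into dN/dt = 0: 0.747(1 - 481/1450) = 0.00747P*.
The bracket is 0.668, giving P* = 0.499/0.00747 = 66.8.

N* ≈ 481, P* ≈ 66.8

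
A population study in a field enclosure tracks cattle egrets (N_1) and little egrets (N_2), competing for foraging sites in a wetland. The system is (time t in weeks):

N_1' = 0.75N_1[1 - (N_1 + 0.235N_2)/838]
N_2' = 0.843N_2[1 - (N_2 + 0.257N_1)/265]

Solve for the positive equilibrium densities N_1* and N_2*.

Setting both brackets to zero gives the nullclines N_1 + 0.235N_2 = 838 and 0.257N_1 + N_2 = 265.
Substituting N_2 = 265 - 0.257N_1 into the first: N_1(1 - 0.235·0.257) = 838 - 0.235·265.
So N_1* = 776/0.94 = 826, and then N_2* = 265 - 0.257·826 = 52.8.

N_1* ≈ 826, N_2* ≈ 52.8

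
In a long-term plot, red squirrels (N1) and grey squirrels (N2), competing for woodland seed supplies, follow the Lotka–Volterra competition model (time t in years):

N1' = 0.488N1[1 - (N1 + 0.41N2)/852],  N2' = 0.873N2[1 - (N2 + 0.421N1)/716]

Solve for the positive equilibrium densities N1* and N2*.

Setting both brackets to zero gives the nullclines N1 + 0.41N2 = 852 and 0.421N1 + N2 = 716.
Substituting N2 = 716 - 0.421N1 into the first: N1(1 - 0.41·0.421) = 852 - 0.41·716.
So N1* = 558/0.827 = 675, and then N2* = 716 - 0.421·675 = 432.

N1* ≈ 675, N2* ≈ 432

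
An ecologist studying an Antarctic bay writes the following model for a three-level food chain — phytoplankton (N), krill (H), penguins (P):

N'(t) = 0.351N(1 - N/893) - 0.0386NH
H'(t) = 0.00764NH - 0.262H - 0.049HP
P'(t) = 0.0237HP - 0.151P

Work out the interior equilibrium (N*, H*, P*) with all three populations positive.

N* ≈ 267, H* ≈ 6.37, P* ≈ 36.3

From dP/dt = 0: 0.0237H* = 0.151, so H* = 6.37.
From dN/dt = 0: 0.351(1 - N*/893) = 0.0386·6.37, giving N* = 893·(1 - 0.701) = 267.
From dH/dt = 0: 0.00764·267 - 0.262 = 0.049P*, so P* = 1.78/0.049 = 36.3.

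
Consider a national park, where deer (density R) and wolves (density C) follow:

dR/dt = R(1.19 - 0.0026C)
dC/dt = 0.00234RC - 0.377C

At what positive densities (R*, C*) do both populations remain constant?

R* ≈ 161, C* ≈ 458

Set dC/dt = 0 with C > 0: 0.00234R - 0.377 = 0, so R* = 0.377/0.00234 = 161.
Set dR/dt = 0 with R > 0: 1.19 - 0.0026C = 0, so C* = 1.19/0.0026 = 458.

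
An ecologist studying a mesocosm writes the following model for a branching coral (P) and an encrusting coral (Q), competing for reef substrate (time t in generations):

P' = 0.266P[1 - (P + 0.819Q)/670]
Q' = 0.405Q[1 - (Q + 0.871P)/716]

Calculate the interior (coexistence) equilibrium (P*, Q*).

Setting both brackets to zero gives the nullclines P + 0.819Q = 670 and 0.871P + Q = 716.
Substituting Q = 716 - 0.871P into the first: P(1 - 0.819·0.871) = 670 - 0.819·716.
So P* = 83.6/0.287 = 292, and then Q* = 716 - 0.871·292 = 462.

P* ≈ 292, Q* ≈ 462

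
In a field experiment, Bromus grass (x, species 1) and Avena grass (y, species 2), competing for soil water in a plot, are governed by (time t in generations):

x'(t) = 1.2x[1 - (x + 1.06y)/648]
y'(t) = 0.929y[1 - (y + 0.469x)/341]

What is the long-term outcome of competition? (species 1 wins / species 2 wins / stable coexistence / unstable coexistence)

Compare the nullcline intercepts: K1/α12 = 648/1.06 = 611 > K2 = 341; K2/α21 = 341/0.469 = 727 > K1 = 648.
Since both inequalities hold, each species can invade when rare, so the interior equilibrium is stable.

stable coexistence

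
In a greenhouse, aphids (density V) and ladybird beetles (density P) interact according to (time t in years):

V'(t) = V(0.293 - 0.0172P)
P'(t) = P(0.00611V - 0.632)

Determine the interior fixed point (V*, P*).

Set dP/dt = 0 with P > 0: 0.00611V - 0.632 = 0, so V* = 0.632/0.00611 = 103.
Set dV/dt = 0 with V > 0: 0.293 - 0.0172P = 0, so P* = 0.293/0.0172 = 17.

V* ≈ 103, P* ≈ 17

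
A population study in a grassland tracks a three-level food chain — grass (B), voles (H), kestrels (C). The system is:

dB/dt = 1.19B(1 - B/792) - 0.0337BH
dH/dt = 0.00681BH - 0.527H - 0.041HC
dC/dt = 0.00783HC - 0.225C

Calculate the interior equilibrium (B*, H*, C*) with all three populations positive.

B* ≈ 147, H* ≈ 28.7, C* ≈ 11.6

From dC/dt = 0: 0.00783H* = 0.225, so H* = 28.7.
From dB/dt = 0: 1.19(1 - B*/792) = 0.0337·28.7, giving B* = 792·(1 - 0.814) = 147.
From dH/dt = 0: 0.00681·147 - 0.527 = 0.041C*, so C* = 0.477/0.041 = 11.6.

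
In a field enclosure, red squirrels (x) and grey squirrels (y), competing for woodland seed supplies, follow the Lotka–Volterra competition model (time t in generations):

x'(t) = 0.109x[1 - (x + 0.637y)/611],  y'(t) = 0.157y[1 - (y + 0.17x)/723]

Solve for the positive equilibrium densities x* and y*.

Setting both brackets to zero gives the nullclines x + 0.637y = 611 and 0.17x + y = 723.
Substituting y = 723 - 0.17x into the first: x(1 - 0.637·0.17) = 611 - 0.637·723.
So x* = 150/0.892 = 169, and then y* = 723 - 0.17·169 = 694.

x* ≈ 169, y* ≈ 694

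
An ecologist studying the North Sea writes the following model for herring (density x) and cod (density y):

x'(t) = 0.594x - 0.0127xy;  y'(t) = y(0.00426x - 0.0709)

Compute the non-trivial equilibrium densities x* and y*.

Set dy/dt = 0 with y > 0: 0.00426x - 0.0709 = 0, so x* = 0.0709/0.00426 = 16.6.
Set dx/dt = 0 with x > 0: 0.594 - 0.0127y = 0, so y* = 0.594/0.0127 = 46.8.

x* ≈ 16.6, y* ≈ 46.8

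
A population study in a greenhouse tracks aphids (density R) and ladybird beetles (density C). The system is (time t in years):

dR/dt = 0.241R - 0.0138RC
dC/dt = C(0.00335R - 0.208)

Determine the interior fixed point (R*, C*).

Set dC/dt = 0 with C > 0: 0.00335R - 0.208 = 0, so R* = 0.208/0.00335 = 62.1.
Set dR/dt = 0 with R > 0: 0.241 - 0.0138C = 0, so C* = 0.241/0.0138 = 17.5.

R* ≈ 62.1, C* ≈ 17.5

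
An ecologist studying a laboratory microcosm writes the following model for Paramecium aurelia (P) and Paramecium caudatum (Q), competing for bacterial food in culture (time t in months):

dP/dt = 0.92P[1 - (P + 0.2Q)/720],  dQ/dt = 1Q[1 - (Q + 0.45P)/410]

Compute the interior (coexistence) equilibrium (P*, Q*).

P* ≈ 701, Q* ≈ 94.5

Setting both brackets to zero gives the nullclines P + 0.2Q = 720 and 0.45P + Q = 410.
Substituting Q = 410 - 0.45P into the first: P(1 - 0.2·0.45) = 720 - 0.2·410.
So P* = 638/0.91 = 701, and then Q* = 410 - 0.45·701 = 94.5.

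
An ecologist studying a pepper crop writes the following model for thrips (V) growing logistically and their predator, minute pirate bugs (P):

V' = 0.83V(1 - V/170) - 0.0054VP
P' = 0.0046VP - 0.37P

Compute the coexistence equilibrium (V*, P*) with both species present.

From dP/dt = 0 with P > 0: 0.0046V* = 0.37, so V* = 80.4.
Substitute into dV/dt = 0: 0.83(1 - 80.4/170) = 0.0054P*.
The bracket is 0.527, giving P* = 0.437/0.0054 = 81.

V* ≈ 80.4, P* ≈ 81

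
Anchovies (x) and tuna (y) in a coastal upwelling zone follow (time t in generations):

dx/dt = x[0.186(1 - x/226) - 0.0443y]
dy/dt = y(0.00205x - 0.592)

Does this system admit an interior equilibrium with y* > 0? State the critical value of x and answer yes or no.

Threshold x = 289; K < 289, so no, the predator goes extinct.

The predator equation gives dy/dt > 0 only when x > 0.592/0.00205 = 289.
Without the predator, x → K = 226. Since 226 < 289, the predator cannot invade.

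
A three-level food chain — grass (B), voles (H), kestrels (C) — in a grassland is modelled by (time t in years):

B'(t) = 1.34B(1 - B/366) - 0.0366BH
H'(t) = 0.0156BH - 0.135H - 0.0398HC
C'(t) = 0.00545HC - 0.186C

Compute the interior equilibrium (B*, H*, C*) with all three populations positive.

From dC/dt = 0: 0.00545H* = 0.186, so H* = 34.1.
From dB/dt = 0: 1.34(1 - B*/366) = 0.0366·34.1, giving B* = 366·(1 - 0.932) = 24.8.
From dH/dt = 0: 0.0156·24.8 - 0.135 = 0.0398C*, so C* = 0.252/0.0398 = 6.34.

B* ≈ 24.8, H* ≈ 34.1, C* ≈ 6.34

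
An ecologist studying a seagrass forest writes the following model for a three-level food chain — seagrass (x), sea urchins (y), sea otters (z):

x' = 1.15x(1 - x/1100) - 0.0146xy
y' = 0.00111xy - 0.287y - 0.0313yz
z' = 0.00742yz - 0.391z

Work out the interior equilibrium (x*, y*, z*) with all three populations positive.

From dz/dt = 0: 0.00742y* = 0.391, so y* = 52.7.
From dx/dt = 0: 1.15(1 - x*/1100) = 0.0146·52.7, giving x* = 1100·(1 - 0.669) = 364.
From dy/dt = 0: 0.00111·364 - 0.287 = 0.0313z*, so z* = 0.117/0.0313 = 3.74.

x* ≈ 364, y* ≈ 52.7, z* ≈ 3.74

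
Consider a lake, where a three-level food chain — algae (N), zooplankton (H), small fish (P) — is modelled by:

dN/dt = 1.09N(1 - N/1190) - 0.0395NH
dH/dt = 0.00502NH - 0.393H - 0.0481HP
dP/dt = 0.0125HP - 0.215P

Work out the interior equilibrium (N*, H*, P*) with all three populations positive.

N* ≈ 448, H* ≈ 17.2, P* ≈ 38.6

From dP/dt = 0: 0.0125H* = 0.215, so H* = 17.2.
From dN/dt = 0: 1.09(1 - N*/1190) = 0.0395·17.2, giving N* = 1190·(1 - 0.623) = 448.
From dH/dt = 0: 0.00502·448 - 0.393 = 0.0481P*, so P* = 1.86/0.0481 = 38.6.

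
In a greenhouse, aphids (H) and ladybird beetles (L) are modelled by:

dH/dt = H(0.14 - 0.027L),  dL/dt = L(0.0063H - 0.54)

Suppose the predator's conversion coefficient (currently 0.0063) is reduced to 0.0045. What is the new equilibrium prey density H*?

At the interior fixed point, setting dL/dt = 0 with L > 0 fixes H* = (predator death rate)/(HL coefficient) — independent of the other coefficients.
With the change, H* = 0.54/0.0045 = 120; it rises from 85.7.

H* ≈ 120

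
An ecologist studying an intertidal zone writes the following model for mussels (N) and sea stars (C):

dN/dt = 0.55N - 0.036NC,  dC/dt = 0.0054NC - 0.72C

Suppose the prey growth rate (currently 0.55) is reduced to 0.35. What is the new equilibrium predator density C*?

C* ≈ 9.72

At the interior fixed point, setting dN/dt = 0 with N > 0 fixes C* = (prey growth rate)/(NC coefficient) — independent of the other coefficients.
With the change, C* = 0.35/0.036 = 9.72; it falls from 15.3.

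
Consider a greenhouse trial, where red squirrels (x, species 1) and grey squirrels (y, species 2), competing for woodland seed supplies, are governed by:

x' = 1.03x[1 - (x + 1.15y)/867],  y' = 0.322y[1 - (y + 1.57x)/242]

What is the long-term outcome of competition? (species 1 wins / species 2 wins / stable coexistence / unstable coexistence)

Compare the nullcline intercepts: K1/α12 = 867/1.15 = 754 > K2 = 242; K2/α21 = 242/1.57 = 154 < K1 = 867.
Since the inequalities point opposite ways, species 1 can invade but species 2 cannot.

species 1 excludes species 2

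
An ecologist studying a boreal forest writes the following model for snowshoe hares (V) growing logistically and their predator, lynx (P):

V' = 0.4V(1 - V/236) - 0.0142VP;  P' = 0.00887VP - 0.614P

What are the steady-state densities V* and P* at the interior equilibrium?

V* ≈ 69.2, P* ≈ 19.9

From dP/dt = 0 with P > 0: 0.00887V* = 0.614, so V* = 69.2.
Substitute into dV/dt = 0: 0.4(1 - 69.2/236) = 0.0142P*.
The bracket is 0.707, giving P* = 0.283/0.0142 = 19.9.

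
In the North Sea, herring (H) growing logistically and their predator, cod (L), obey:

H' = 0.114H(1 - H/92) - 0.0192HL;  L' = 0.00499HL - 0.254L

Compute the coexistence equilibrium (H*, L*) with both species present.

H* ≈ 50.9, L* ≈ 2.65

From dL/dt = 0 with L > 0: 0.00499H* = 0.254, so H* = 50.9.
Substitute into dH/dt = 0: 0.114(1 - 50.9/92) = 0.0192L*.
The bracket is 0.447, giving L* = 0.0509/0.0192 = 2.65.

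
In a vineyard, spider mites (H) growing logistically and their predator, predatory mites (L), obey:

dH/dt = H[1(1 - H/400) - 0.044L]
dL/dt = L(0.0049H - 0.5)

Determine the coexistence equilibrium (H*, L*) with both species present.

From dL/dt = 0 with L > 0: 0.0049H* = 0.5, so H* = 102.
Substitute into dH/dt = 0: 1(1 - 102/400) = 0.044L*.
The bracket is 0.745, giving L* = 0.745/0.044 = 16.9.

H* ≈ 102, L* ≈ 16.9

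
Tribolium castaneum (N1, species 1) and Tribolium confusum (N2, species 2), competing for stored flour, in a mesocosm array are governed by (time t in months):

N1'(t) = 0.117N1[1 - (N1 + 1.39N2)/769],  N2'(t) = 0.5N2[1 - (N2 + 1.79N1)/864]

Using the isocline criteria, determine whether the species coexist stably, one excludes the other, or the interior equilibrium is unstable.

unstable coexistence (outcome depends on initial conditions)

Compare the nullcline intercepts: K1/α12 = 769/1.39 = 553 < K2 = 864; K2/α21 = 864/1.79 = 483 < K1 = 769.
Since both are reversed, neither can invade when rare; the interior point is a saddle.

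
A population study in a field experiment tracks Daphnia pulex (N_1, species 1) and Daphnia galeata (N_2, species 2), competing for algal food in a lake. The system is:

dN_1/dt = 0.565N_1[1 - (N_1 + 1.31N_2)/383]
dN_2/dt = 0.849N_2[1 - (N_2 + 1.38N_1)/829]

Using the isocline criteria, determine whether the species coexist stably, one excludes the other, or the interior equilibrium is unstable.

species 2 excludes species 1

Compare the nullcline intercepts: K1/α12 = 383/1.31 = 292 < K2 = 829; K2/α21 = 829/1.38 = 601 > K1 = 383.
Since the inequalities point opposite ways, species 2 can invade but species 1 cannot.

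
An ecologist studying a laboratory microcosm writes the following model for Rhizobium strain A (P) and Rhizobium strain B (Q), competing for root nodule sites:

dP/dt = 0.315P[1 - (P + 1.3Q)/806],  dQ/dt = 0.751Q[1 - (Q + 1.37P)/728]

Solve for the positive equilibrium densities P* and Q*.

Setting both brackets to zero gives the nullclines P + 1.3Q = 806 and 1.37P + Q = 728.
Substituting Q = 728 - 1.37P into the first: P(1 - 1.3·1.37) = 806 - 1.3·728.
So P* = -140/-0.781 = 180, and then Q* = 728 - 1.37·180 = 482.

P* ≈ 180, Q* ≈ 482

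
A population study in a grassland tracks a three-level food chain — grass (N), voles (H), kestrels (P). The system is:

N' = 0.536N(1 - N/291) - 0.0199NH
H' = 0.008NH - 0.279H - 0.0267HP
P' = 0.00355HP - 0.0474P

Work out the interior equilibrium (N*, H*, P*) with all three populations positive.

N* ≈ 147, H* ≈ 13.4, P* ≈ 33.5

From dP/dt = 0: 0.00355H* = 0.0474, so H* = 13.4.
From dN/dt = 0: 0.536(1 - N*/291) = 0.0199·13.4, giving N* = 291·(1 - 0.496) = 147.
From dH/dt = 0: 0.008·147 - 0.279 = 0.0267P*, so P* = 0.895/0.0267 = 33.5.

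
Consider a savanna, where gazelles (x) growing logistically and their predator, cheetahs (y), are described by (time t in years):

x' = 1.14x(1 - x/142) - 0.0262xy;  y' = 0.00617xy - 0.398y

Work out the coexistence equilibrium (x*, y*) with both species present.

x* ≈ 64.5, y* ≈ 23.7

From dy/dt = 0 with y > 0: 0.00617x* = 0.398, so x* = 64.5.
Substitute into dx/dt = 0: 1.14(1 - 64.5/142) = 0.0262y*.
The bracket is 0.546, giving y* = 0.622/0.0262 = 23.7.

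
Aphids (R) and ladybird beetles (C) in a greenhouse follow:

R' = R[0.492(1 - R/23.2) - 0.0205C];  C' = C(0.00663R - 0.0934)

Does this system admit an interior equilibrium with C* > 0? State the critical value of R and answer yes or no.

The predator equation gives dC/dt > 0 only when R > 0.0934/0.00663 = 14.1.
Without the predator, R → K = 23.2. Since 23.2 > 14.1, the predator can invade and persist.

Threshold R = 14.1; K > 14.1, so yes, the predator persists.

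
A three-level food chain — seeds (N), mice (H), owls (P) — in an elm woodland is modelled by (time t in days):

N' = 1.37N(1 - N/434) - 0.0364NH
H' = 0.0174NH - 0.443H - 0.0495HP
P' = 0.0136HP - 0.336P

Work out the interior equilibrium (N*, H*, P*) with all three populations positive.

From dP/dt = 0: 0.0136H* = 0.336, so H* = 24.7.
From dN/dt = 0: 1.37(1 - N*/434) = 0.0364·24.7, giving N* = 434·(1 - 0.656) = 149.
From dH/dt = 0: 0.0174·149 - 0.443 = 0.0495P*, so P* = 2.15/0.0495 = 43.5.

N* ≈ 149, H* ≈ 24.7, P* ≈ 43.5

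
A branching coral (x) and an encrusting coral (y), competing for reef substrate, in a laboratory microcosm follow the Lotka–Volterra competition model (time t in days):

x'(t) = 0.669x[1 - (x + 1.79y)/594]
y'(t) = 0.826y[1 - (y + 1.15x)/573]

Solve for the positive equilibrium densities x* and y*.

Setting both brackets to zero gives the nullclines x + 1.79y = 594 and 1.15x + y = 573.
Substituting y = 573 - 1.15x into the first: x(1 - 1.79·1.15) = 594 - 1.79·573.
So x* = -432/-1.06 = 408, and then y* = 573 - 1.15·408 = 104.

x* ≈ 408, y* ≈ 104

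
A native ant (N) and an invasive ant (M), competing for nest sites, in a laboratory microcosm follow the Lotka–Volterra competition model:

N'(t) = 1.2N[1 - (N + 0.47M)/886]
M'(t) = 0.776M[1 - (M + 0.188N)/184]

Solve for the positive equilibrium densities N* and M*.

N* ≈ 877, M* ≈ 19.1

Setting both brackets to zero gives the nullclines N + 0.47M = 886 and 0.188N + M = 184.
Substituting M = 184 - 0.188N into the first: N(1 - 0.47·0.188) = 886 - 0.47·184.
So N* = 800/0.912 = 877, and then M* = 184 - 0.188·877 = 19.1.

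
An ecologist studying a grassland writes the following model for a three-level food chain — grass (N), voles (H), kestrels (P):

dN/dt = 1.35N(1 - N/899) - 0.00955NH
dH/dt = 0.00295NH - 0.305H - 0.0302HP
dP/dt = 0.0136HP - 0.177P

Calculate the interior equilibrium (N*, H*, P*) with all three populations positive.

From dP/dt = 0: 0.0136H* = 0.177, so H* = 13.
From dN/dt = 0: 1.35(1 - N*/899) = 0.00955·13, giving N* = 899·(1 - 0.0921) = 816.
From dH/dt = 0: 0.00295·816 - 0.305 = 0.0302P*, so P* = 2.1/0.0302 = 69.6.

N* ≈ 816, H* ≈ 13, P* ≈ 69.6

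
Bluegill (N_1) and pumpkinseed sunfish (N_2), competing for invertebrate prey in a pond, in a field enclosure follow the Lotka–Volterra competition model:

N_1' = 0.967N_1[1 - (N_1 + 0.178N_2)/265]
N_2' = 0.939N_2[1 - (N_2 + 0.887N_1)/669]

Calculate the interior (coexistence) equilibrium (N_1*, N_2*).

Setting both brackets to zero gives the nullclines N_1 + 0.178N_2 = 265 and 0.887N_1 + N_2 = 669.
Substituting N_2 = 669 - 0.887N_1 into the first: N_1(1 - 0.178·0.887) = 265 - 0.178·669.
So N_1* = 146/0.842 = 173, and then N_2* = 669 - 0.887·173 = 515.

N_1* ≈ 173, N_2* ≈ 515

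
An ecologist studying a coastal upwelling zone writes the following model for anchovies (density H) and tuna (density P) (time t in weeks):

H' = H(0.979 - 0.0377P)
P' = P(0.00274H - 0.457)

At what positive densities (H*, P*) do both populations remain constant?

Set dP/dt = 0 with P > 0: 0.00274H - 0.457 = 0, so H* = 0.457/0.00274 = 167.
Set dH/dt = 0 with H > 0: 0.979 - 0.0377P = 0, so P* = 0.979/0.0377 = 26.

H* ≈ 167, P* ≈ 26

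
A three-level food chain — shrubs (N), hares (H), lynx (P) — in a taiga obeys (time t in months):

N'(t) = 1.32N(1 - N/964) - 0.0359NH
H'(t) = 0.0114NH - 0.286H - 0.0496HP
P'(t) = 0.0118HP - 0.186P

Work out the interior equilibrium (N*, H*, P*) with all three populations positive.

From dP/dt = 0: 0.0118H* = 0.186, so H* = 15.8.
From dN/dt = 0: 1.32(1 - N*/964) = 0.0359·15.8, giving N* = 964·(1 - 0.429) = 551.
From dH/dt = 0: 0.0114·551 - 0.286 = 0.0496P*, so P* = 5.99/0.0496 = 121.

N* ≈ 551, H* ≈ 15.8, P* ≈ 121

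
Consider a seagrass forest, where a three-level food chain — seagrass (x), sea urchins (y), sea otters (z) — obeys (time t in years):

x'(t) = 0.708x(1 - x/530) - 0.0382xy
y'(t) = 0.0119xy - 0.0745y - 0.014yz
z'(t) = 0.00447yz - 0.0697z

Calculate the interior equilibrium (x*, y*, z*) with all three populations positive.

From dz/dt = 0: 0.00447y* = 0.0697, so y* = 15.6.
From dx/dt = 0: 0.708(1 - x*/530) = 0.0382·15.6, giving x* = 530·(1 - 0.841) = 84.1.
From dy/dt = 0: 0.0119·84.1 - 0.0745 = 0.014z*, so z* = 0.926/0.014 = 66.2.

x* ≈ 84.1, y* ≈ 15.6, z* ≈ 66.2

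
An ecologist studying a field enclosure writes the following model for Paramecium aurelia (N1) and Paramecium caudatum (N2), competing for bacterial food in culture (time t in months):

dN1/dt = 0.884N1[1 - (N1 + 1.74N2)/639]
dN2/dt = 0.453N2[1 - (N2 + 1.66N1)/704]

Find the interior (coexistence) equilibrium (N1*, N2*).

N1* ≈ 310, N2* ≈ 189

Setting both brackets to zero gives the nullclines N1 + 1.74N2 = 639 and 1.66N1 + N2 = 704.
Substituting N2 = 704 - 1.66N1 into the first: N1(1 - 1.74·1.66) = 639 - 1.74·704.
So N1* = -586/-1.89 = 310, and then N2* = 704 - 1.66·310 = 189.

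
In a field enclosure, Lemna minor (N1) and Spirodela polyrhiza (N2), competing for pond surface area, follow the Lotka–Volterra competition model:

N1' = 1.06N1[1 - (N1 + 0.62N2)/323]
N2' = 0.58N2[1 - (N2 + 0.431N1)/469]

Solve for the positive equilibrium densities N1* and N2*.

N1* ≈ 44, N2* ≈ 450

Setting both brackets to zero gives the nullclines N1 + 0.62N2 = 323 and 0.431N1 + N2 = 469.
Substituting N2 = 469 - 0.431N1 into the first: N1(1 - 0.62·0.431) = 323 - 0.62·469.
So N1* = 32.2/0.733 = 44, and then N2* = 469 - 0.431·44 = 450.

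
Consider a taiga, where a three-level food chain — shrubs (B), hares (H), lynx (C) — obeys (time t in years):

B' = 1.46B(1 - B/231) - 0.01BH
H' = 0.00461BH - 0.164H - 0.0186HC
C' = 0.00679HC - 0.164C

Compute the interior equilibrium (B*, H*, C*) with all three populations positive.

B* ≈ 193, H* ≈ 24.2, C* ≈ 39

From dC/dt = 0: 0.00679H* = 0.164, so H* = 24.2.
From dB/dt = 0: 1.46(1 - B*/231) = 0.01·24.2, giving B* = 231·(1 - 0.165) = 193.
From dH/dt = 0: 0.00461·193 - 0.164 = 0.0186C*, so C* = 0.725/0.0186 = 39.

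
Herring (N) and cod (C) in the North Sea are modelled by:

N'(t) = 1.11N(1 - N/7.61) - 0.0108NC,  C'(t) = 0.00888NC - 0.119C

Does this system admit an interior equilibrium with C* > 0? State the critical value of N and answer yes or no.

Threshold N = 13.4; K < 13.4, so no, the predator goes extinct.

The predator equation gives dC/dt > 0 only when N > 0.119/0.00888 = 13.4.
Without the predator, N → K = 7.61. Since 7.61 < 13.4, the predator cannot invade.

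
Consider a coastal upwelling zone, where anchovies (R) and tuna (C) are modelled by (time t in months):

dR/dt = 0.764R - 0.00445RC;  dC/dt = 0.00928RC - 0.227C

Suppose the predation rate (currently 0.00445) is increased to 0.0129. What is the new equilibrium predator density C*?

At the interior fixed point, setting dR/dt = 0 with R > 0 fixes C* = (prey growth rate)/(RC coefficient) — independent of the other coefficients.
With the change, C* = 0.764/0.0129 = 59.2; it falls from 172.

C* ≈ 59.2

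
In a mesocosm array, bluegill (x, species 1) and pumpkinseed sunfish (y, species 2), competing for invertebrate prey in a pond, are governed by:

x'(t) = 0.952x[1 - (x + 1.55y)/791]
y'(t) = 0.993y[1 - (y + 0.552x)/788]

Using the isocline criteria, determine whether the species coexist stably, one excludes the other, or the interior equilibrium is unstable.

Compare the nullcline intercepts: K1/α12 = 791/1.55 = 510 < K2 = 788; K2/α21 = 788/0.552 = 1430 > K1 = 791.
Since the inequalities point opposite ways, species 2 can invade but species 1 cannot.

species 2 excludes species 1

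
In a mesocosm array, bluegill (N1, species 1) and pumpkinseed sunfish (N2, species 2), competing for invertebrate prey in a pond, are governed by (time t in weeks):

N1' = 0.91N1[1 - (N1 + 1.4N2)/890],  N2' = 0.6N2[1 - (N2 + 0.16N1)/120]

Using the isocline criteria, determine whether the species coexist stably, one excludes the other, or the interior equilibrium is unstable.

species 1 excludes species 2

Compare the nullcline intercepts: K1/α12 = 890/1.4 = 636 > K2 = 120; K2/α21 = 120/0.16 = 750 < K1 = 890.
Since the inequalities point opposite ways, species 1 can invade but species 2 cannot.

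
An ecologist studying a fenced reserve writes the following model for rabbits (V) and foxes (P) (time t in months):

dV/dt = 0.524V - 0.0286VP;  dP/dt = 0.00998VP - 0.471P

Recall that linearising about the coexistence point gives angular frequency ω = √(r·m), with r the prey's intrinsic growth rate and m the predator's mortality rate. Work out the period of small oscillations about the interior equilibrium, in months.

T ≈ 12.6 months

Here r = 0.524 and m = 0.471, so r·m = 0.247.
ω = √0.247 = 0.497 per month, hence T = 2π/ω ≈ 12.6 months.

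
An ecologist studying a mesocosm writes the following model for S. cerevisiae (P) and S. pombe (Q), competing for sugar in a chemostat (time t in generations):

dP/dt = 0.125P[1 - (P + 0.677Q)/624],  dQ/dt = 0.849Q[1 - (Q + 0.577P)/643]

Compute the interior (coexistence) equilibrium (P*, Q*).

P* ≈ 310, Q* ≈ 464

Setting both brackets to zero gives the nullclines P + 0.677Q = 624 and 0.577P + Q = 643.
Substituting Q = 643 - 0.577P into the first: P(1 - 0.677·0.577) = 624 - 0.677·643.
So P* = 189/0.609 = 310, and then Q* = 643 - 0.577·310 = 464.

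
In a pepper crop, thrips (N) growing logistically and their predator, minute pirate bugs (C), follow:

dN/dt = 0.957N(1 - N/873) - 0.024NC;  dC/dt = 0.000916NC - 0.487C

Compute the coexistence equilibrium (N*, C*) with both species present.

N* ≈ 532, C* ≈ 15.6

From dC/dt = 0 with C > 0: 0.000916N* = 0.487, so N* = 532.
Substitute into dN/dt = 0: 0.957(1 - 532/873) = 0.024C*.
The bracket is 0.391, giving C* = 0.374/0.024 = 15.6.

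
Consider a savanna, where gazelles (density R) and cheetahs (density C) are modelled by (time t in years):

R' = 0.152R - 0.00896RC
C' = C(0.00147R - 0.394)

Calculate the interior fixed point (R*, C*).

Set dC/dt = 0 with C > 0: 0.00147R - 0.394 = 0, so R* = 0.394/0.00147 = 268.
Set dR/dt = 0 with R > 0: 0.152 - 0.00896C = 0, so C* = 0.152/0.00896 = 17.

R* ≈ 268, C* ≈ 17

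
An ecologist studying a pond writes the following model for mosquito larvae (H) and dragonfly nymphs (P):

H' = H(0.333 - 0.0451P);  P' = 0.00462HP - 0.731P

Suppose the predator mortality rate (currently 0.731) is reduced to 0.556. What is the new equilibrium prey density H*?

At the interior fixed point, setting dP/dt = 0 with P > 0 fixes H* = (predator death rate)/(HP coefficient) — independent of the other coefficients.
With the change, H* = 0.556/0.00462 = 120; it falls from 158.

H* ≈ 120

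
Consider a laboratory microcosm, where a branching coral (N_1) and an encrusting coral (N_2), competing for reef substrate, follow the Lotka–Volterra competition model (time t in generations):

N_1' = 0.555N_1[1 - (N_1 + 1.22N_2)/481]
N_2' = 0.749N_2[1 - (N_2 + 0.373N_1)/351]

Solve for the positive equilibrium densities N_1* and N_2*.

N_1* ≈ 96.9, N_2* ≈ 315

Setting both brackets to zero gives the nullclines N_1 + 1.22N_2 = 481 and 0.373N_1 + N_2 = 351.
Substituting N_2 = 351 - 0.373N_1 into the first: N_1(1 - 1.22·0.373) = 481 - 1.22·351.
So N_1* = 52.8/0.545 = 96.9, and then N_2* = 351 - 0.373·96.9 = 315.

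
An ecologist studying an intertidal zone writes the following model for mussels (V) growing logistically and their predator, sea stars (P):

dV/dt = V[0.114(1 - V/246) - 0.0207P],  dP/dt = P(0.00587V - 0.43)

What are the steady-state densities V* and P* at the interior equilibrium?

From dP/dt = 0 with P > 0: 0.00587V* = 0.43, so V* = 73.3.
Substitute into dV/dt = 0: 0.114(1 - 73.3/246) = 0.0207P*.
The bracket is 0.702, giving P* = 0.0801/0.0207 = 3.87.

V* ≈ 73.3, P* ≈ 3.87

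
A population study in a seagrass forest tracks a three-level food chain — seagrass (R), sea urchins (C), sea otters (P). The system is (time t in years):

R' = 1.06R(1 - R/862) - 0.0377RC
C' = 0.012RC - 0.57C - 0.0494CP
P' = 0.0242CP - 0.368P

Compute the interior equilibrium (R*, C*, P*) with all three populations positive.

From dP/dt = 0: 0.0242C* = 0.368, so C* = 15.2.
From dR/dt = 0: 1.06(1 - R*/862) = 0.0377·15.2, giving R* = 862·(1 - 0.541) = 396.
From dC/dt = 0: 0.012·396 - 0.57 = 0.0494P*, so P* = 4.18/0.0494 = 84.6.

R* ≈ 396, C* ≈ 15.2, P* ≈ 84.6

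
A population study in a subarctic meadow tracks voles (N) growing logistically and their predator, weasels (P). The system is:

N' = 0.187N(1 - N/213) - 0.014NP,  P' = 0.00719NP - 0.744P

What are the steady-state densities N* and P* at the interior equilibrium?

From dP/dt = 0 with P > 0: 0.00719N* = 0.744, so N* = 103.
Substitute into dN/dt = 0: 0.187(1 - 103/213) = 0.014P*.
The bracket is 0.514, giving P* = 0.0962/0.014 = 6.87.

N* ≈ 103, P* ≈ 6.87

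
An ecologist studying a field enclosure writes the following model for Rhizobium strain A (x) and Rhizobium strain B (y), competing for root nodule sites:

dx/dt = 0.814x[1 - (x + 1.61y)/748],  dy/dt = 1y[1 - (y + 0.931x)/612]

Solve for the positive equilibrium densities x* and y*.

x* ≈ 476, y* ≈ 169

Setting both brackets to zero gives the nullclines x + 1.61y = 748 and 0.931x + y = 612.
Substituting y = 612 - 0.931x into the first: x(1 - 1.61·0.931) = 748 - 1.61·612.
So x* = -237/-0.499 = 476, and then y* = 612 - 0.931·476 = 169.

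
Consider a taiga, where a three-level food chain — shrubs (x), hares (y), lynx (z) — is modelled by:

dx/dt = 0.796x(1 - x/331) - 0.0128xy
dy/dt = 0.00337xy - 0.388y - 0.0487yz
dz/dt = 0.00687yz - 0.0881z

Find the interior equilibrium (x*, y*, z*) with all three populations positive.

From dz/dt = 0: 0.00687y* = 0.0881, so y* = 12.8.
From dx/dt = 0: 0.796(1 - x*/331) = 0.0128·12.8, giving x* = 331·(1 - 0.206) = 263.
From dy/dt = 0: 0.00337·263 - 0.388 = 0.0487z*, so z* = 0.497/0.0487 = 10.2.

x* ≈ 263, y* ≈ 12.8, z* ≈ 10.2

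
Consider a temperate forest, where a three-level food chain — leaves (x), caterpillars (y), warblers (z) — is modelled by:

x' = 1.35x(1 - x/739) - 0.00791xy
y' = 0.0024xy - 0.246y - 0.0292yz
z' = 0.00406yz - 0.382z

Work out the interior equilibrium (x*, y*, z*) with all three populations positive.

From dz/dt = 0: 0.00406y* = 0.382, so y* = 94.1.
From dx/dt = 0: 1.35(1 - x*/739) = 0.00791·94.1, giving x* = 739·(1 - 0.551) = 332.
From dy/dt = 0: 0.0024·332 - 0.246 = 0.0292z*, so z* = 0.55/0.0292 = 18.8.

x* ≈ 332, y* ≈ 94.1, z* ≈ 18.8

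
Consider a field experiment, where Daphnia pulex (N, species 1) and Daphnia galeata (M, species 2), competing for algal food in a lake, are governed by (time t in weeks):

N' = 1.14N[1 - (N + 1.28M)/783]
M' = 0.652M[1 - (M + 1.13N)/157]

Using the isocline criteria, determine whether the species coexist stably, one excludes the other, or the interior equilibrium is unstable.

species 1 excludes species 2

Compare the nullcline intercepts: K1/α12 = 783/1.28 = 612 > K2 = 157; K2/α21 = 157/1.13 = 139 < K1 = 783.
Since the inequalities point opposite ways, species 1 can invade but species 2 cannot.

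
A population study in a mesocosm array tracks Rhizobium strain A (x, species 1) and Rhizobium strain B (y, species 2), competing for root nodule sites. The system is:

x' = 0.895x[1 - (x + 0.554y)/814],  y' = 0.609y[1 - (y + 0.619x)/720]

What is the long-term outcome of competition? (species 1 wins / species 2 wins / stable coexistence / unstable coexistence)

Compare the nullcline intercepts: K1/α12 = 814/0.554 = 1470 > K2 = 720; K2/α21 = 720/0.619 = 1160 > K1 = 814.
Since both inequalities hold, each species can invade when rare, so the interior equilibrium is stable.

stable coexistence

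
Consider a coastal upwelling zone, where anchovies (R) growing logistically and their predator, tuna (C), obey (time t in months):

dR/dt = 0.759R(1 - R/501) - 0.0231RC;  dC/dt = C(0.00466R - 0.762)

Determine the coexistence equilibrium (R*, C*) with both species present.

R* ≈ 164, C* ≈ 22.1

From dC/dt = 0 with C > 0: 0.00466R* = 0.762, so R* = 164.
Substitute into dR/dt = 0: 0.759(1 - 164/501) = 0.0231C*.
The bracket is 0.674, giving C* = 0.511/0.0231 = 22.1.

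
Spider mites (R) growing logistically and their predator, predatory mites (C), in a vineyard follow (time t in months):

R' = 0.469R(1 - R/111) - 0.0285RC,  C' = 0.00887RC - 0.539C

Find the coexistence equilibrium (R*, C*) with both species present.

R* ≈ 60.8, C* ≈ 7.45

From dC/dt = 0 with C > 0: 0.00887R* = 0.539, so R* = 60.8.
Substitute into dR/dt = 0: 0.469(1 - 60.8/111) = 0.0285C*.
The bracket is 0.453, giving C* = 0.212/0.0285 = 7.45.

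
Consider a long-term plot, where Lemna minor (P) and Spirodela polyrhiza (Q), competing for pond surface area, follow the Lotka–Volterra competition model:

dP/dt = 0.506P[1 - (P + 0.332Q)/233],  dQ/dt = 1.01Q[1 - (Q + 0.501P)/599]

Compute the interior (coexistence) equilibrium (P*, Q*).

P* ≈ 40.9, Q* ≈ 578

Setting both brackets to zero gives the nullclines P + 0.332Q = 233 and 0.501P + Q = 599.
Substituting Q = 599 - 0.501P into the first: P(1 - 0.332·0.501) = 233 - 0.332·599.
So P* = 34.1/0.834 = 40.9, and then Q* = 599 - 0.501·40.9 = 578.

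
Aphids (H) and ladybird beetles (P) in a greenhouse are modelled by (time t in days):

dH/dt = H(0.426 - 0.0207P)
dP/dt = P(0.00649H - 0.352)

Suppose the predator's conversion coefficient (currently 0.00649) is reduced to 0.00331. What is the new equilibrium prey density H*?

At the interior fixed point, setting dP/dt = 0 with P > 0 fixes H* = (predator death rate)/(HP coefficient) — independent of the other coefficients.
With the change, H* = 0.352/0.00331 = 106; it rises from 54.2.

H* ≈ 106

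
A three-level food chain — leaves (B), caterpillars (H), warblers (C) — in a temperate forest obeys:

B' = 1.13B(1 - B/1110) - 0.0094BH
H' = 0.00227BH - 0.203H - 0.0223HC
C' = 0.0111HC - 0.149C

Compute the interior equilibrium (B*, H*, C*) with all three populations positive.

From dC/dt = 0: 0.0111H* = 0.149, so H* = 13.4.
From dB/dt = 0: 1.13(1 - B*/1110) = 0.0094·13.4, giving B* = 1110·(1 - 0.112) = 986.
From dH/dt = 0: 0.00227·986 - 0.203 = 0.0223C*, so C* = 2.04/0.0223 = 91.3.

B* ≈ 986, H* ≈ 13.4, C* ≈ 91.3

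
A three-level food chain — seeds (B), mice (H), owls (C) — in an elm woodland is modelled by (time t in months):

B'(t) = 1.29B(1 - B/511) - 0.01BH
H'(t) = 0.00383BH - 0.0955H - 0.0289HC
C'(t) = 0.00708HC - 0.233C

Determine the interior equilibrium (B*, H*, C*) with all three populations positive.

From dC/dt = 0: 0.00708H* = 0.233, so H* = 32.9.
From dB/dt = 0: 1.29(1 - B*/511) = 0.01·32.9, giving B* = 511·(1 - 0.255) = 381.
From dH/dt = 0: 0.00383·381 - 0.0955 = 0.0289C*, so C* = 1.36/0.0289 = 47.1.

B* ≈ 381, H* ≈ 32.9, C* ≈ 47.1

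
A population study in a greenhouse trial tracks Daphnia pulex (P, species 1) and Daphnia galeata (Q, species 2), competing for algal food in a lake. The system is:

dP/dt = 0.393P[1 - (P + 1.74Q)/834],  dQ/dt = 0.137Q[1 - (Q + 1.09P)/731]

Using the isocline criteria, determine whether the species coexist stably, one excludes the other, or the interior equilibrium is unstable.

Compare the nullcline intercepts: K1/α12 = 834/1.74 = 479 < K2 = 731; K2/α21 = 731/1.09 = 671 < K1 = 834.
Since both are reversed, neither can invade when rare; the interior point is a saddle.

unstable coexistence (outcome depends on initial conditions)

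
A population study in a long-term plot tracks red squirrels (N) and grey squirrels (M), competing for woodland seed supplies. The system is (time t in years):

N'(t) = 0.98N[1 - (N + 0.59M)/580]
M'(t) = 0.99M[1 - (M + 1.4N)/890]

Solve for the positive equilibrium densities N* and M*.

Setting both brackets to zero gives the nullclines N + 0.59M = 580 and 1.4N + M = 890.
Substituting M = 890 - 1.4N into the first: N(1 - 0.59·1.4) = 580 - 0.59·890.
So N* = 54.9/0.174 = 316, and then M* = 890 - 1.4·316 = 448.

N* ≈ 316, M* ≈ 448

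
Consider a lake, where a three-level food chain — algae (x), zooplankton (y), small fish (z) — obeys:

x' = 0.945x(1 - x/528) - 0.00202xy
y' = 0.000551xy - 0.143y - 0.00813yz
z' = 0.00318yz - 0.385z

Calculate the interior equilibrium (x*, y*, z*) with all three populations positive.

x* ≈ 391, y* ≈ 121, z* ≈ 8.93

From dz/dt = 0: 0.00318y* = 0.385, so y* = 121.
From dx/dt = 0: 0.945(1 - x*/528) = 0.00202·121, giving x* = 528·(1 - 0.259) = 391.
From dy/dt = 0: 0.000551·391 - 0.143 = 0.00813z*, so z* = 0.0726/0.00813 = 8.93.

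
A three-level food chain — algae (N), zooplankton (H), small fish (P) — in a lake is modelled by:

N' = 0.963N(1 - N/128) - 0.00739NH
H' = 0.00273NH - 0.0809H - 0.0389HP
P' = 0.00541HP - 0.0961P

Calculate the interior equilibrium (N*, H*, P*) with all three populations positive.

From dP/dt = 0: 0.00541H* = 0.0961, so H* = 17.8.
From dN/dt = 0: 0.963(1 - N*/128) = 0.00739·17.8, giving N* = 128·(1 - 0.136) = 111.
From dH/dt = 0: 0.00273·111 - 0.0809 = 0.0389P*, so P* = 0.221/0.0389 = 5.68.

N* ≈ 111, H* ≈ 17.8, P* ≈ 5.68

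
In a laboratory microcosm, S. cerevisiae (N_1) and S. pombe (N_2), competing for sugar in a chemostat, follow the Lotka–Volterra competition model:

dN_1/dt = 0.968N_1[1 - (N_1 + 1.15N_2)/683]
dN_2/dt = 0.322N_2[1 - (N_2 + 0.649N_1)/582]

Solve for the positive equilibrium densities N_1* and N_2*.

N_1* ≈ 54, N_2* ≈ 547

Setting both brackets to zero gives the nullclines N_1 + 1.15N_2 = 683 and 0.649N_1 + N_2 = 582.
Substituting N_2 = 582 - 0.649N_1 into the first: N_1(1 - 1.15·0.649) = 683 - 1.15·582.
So N_1* = 13.7/0.254 = 54, and then N_2* = 582 - 0.649·54 = 547.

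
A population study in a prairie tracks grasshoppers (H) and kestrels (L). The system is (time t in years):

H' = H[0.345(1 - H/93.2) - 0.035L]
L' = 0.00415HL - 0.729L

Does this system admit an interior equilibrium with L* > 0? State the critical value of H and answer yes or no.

Threshold H = 176; K < 176, so no, the predator goes extinct.

The predator equation gives dL/dt > 0 only when H > 0.729/0.00415 = 176.
Without the predator, H → K = 93.2. Since 93.2 < 176, the predator cannot invade.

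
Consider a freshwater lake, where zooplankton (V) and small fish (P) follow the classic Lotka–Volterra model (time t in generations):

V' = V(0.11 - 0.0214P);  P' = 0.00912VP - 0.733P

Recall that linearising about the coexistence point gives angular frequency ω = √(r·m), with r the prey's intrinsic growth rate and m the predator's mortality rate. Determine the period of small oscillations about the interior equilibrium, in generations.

Here r = 0.11 and m = 0.733, so r·m = 0.0806.
ω = √0.0806 = 0.284 per generation, hence T = 2π/ω ≈ 22.1 generations.

T ≈ 22.1 generations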